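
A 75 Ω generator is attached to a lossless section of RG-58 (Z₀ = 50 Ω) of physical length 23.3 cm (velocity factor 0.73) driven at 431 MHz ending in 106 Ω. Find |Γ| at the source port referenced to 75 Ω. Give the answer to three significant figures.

|Γ| ≈ 0.224

λ = v/f = 0.73·c / 431 MHz = 0.508 m
βl = 2π·l/λ = 2π × 0.459 = 165°
tan(βl) = -0.266
Z_in = Z_0·(Z_L + jZ_0·tanβl)/(Z_0 + jZ_L·tanβl) = 86.1 + j35.3 Ω
Γ_s = (Z_in − Z_s)/(Z_in + Z_s) = (11.1 + j35.3)/(161 + j35.3), |Γ_s| = 0.224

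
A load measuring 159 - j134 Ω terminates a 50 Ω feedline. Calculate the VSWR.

Γ = (Z_L − Z_0)/(Z_L + Z_0) = (109 − j134)/(209 − j134)
|Γ| = 173/248 = 0.696
VSWR = (1 + |Γ|)/(1 − |Γ|) = 1.7/0.304

VSWR ≈ 5.57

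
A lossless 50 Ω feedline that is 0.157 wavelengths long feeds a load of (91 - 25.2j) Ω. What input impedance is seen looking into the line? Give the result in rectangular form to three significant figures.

βl = 2π × 0.157 = 56.5°
tan(βl) = tan(56.5°) = 1.51
Z_in = Z_0·(Z_L + jZ_0·tanβl)/(Z_0 + jZ_L·tanβl)
     = 50·(91 + j50.4)/(88.1 + j138)

Z_in ≈ 28 − j15.1 Ω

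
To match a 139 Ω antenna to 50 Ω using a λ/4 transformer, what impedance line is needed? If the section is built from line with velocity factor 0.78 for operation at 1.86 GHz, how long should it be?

Z_qwt ≈ 83.4 Ω; length ≈ 3.15 cm

Z_qwt = √(Z_0·R_L) = √(50 × 139) = √6950
λ = 0.78·c/f = 0.126 m, so l = λ/4 = 0.0315 m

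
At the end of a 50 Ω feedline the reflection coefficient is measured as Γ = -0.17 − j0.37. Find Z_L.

Z_L = Z_0·(1 + Γ)/(1 − Γ) = 50·(0.83 − j0.37)/(1.17 + j0.37)

Z_L ≈ 27.7 − j24.6 Ω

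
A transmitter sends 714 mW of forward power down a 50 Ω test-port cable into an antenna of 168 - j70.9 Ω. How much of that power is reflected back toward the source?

|Γ| = |(118 − j70.9)/(218 − j70.9)| = 0.601
|Γ|² = 0.361
P_refl = |Γ|²·P_inc = 257 mW, P_del = (1 − |Γ|²)·P_inc = 457 mW

P_reflected ≈ 257 mW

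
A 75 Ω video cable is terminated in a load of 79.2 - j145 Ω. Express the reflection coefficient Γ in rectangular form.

Γ = (Z_L − Z_0)/(Z_L + Z_0) = (4.2 − j145)/(154.2 − j145)

Γ ≈ 0.484 − j0.485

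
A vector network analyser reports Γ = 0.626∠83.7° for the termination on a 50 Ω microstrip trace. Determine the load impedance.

Z_L ≈ 24.2 + j49.6 Ω

Z_L = Z_0·(1 + Γ)/(1 − Γ) = 50·(1.07 + j0.622)/(0.931 − j0.622)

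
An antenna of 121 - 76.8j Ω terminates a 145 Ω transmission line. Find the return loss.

RL ≈ 10.7 dB

Γ = (-24 − j76.8)/(266 − j76.8), |Γ| = 0.291
RL = −20·log₁₀|Γ| = −20·log₁₀(0.291)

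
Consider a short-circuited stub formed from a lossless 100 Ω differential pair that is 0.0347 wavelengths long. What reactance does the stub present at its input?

βl = 2π × 0.0347 = 12.5°
tan(βl) = 0.222
For a short-circuited stub, Z_in = jZ_0·tan(βl)

X_in ≈ 22.2 Ω (inductive)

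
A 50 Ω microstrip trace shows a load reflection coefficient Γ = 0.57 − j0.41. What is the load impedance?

Z_L = Z_0·(1 + Γ)/(1 − Γ) = 50·(1.57 − j0.41)/(0.43 + j0.41)

Z_L ≈ 71.8 − j116 Ω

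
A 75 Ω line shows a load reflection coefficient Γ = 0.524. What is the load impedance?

Z_L ≈ 240 Ω

Z_L = Z_0·(1 + Γ)/(1 − Γ) = 75·(1.52)/(0.476)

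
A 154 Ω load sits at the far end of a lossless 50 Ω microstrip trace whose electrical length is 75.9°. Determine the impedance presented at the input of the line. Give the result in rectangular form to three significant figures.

Z_in ≈ 17.1 − j11.2 Ω

tan(βl) = tan(75.9°) = 3.98
Z_in = Z_0·(Z_L + jZ_0·tanβl)/(Z_0 + jZ_L·tanβl)
     = 50·(154 + j199)/(50 + j613)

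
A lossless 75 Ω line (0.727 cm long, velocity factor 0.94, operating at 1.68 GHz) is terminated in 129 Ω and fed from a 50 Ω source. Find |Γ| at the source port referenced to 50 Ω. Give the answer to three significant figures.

λ = v/f = 0.94·c / 1.68 GHz = 0.168 m
βl = 2π·l/λ = 2π × 0.0433 = 15.6°
tan(βl) = 0.279
Z_in = Z_0·(Z_L + jZ_0·tanβl)/(Z_0 + jZ_L·tanβl) = 113 − j33.3 Ω
Γ_s = (Z_in − Z_s)/(Z_in + Z_s) = (63 − j33.3)/(163 − j33.3), |Γ_s| = 0.428

|Γ| ≈ 0.428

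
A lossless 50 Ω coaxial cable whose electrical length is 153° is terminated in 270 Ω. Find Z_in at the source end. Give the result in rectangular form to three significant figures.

tan(βl) = tan(153°) = -0.51
Z_in = Z_0·(Z_L + jZ_0·tanβl)/(Z_0 + jZ_L·tanβl)
     = 50·(270 − j25.5)/(50 − j138)

Z_in ≈ 39.7 + j83.7 Ω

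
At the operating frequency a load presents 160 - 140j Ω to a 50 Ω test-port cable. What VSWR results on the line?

Γ = (Z_L − Z_0)/(Z_L + Z_0) = (110 − j140)/(210 − j140)
|Γ| = 178/252 = 0.705
VSWR = (1 + |Γ|)/(1 − |Γ|) = 1.71/0.295

VSWR ≈ 5.79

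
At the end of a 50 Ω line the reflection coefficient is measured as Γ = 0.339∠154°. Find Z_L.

Z_L ≈ 25.7 + j8.62 Ω

Z_L = Z_0·(1 + Γ)/(1 − Γ) = 50·(0.695 + j0.149)/(1.3 − j0.149)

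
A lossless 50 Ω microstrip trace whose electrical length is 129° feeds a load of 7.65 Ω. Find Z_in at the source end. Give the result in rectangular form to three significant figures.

tan(βl) = tan(129°) = -1.23
Z_in = Z_0·(Z_L + jZ_0·tanβl)/(Z_0 + jZ_L·tanβl)
     = 50·(7.65 − j61.7)/(50 − j9.45)

Z_in ≈ 18.7 − j58.2 Ω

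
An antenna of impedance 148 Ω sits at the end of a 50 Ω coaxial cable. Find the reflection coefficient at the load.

Γ = (Z_L − Z_0)/(Z_L + Z_0) = (148 − 50)/(148 + 50) = 98/198

Γ = 0.495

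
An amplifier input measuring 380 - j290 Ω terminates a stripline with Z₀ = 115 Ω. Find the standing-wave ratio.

Γ = (Z_L − Z_0)/(Z_L + Z_0) = (265 − j290)/(495 − j290)
|Γ| = 393/574 = 0.685
VSWR = (1 + |Γ|)/(1 − |Γ|) = 1.68/0.315

VSWR ≈ 5.34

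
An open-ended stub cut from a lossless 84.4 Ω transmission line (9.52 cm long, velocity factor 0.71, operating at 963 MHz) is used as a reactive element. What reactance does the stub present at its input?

λ = v/f = 0.71·c / 963 MHz = 0.221 m
βl = 2π·l/λ = 2π × 0.43 = 155°
tan(βl) = -0.467
For an open-ended stub, Z_in = −jZ_0·cot(βl) = −jZ_0/tan(βl)

X_in ≈ 181 Ω (inductive)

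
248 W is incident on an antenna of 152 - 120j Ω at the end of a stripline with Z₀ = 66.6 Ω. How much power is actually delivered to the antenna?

P_delivered ≈ 161 W

|Γ| = |(85.4 − j120)/(218.6 − j120)| = 0.591
|Γ|² = 0.349
P_refl = |Γ|²·P_inc = 86.5 W, P_del = (1 − |Γ|²)·P_inc = 161 W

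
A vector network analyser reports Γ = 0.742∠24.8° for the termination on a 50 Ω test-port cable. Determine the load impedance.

Z_L = Z_0·(1 + Γ)/(1 − Γ) = 50·(1.67 + j0.311)/(0.326 − j0.311)

Z_L ≈ 110 + j153 Ω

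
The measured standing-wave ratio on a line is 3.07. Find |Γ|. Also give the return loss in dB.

|Γ| = (S − 1)/(S + 1) = (3.07 − 1)/(3.07 + 1) = 2.07/4.07
RL = −20·log₁₀|Γ| = −20·log₁₀(0.509)

|Γ| ≈ 0.509; return loss ≈ 5.87 dB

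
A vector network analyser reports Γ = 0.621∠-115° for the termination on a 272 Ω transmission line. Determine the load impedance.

Z_L ≈ 87.5 − j160 Ω

Z_L = Z_0·(1 + Γ)/(1 − Γ) = 272·(0.738 − j0.563)/(1.26 + j0.563)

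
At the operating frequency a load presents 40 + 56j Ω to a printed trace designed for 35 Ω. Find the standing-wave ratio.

VSWR ≈ 4.01

Γ = (Z_L − Z_0)/(Z_L + Z_0) = (5 + j56)/(75 + j56)
|Γ| = 56.2/93.6 = 0.601
VSWR = (1 + |Γ|)/(1 − |Γ|) = 1.6/0.399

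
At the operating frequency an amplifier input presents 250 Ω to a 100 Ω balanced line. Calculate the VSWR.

Γ = (250 − 100)/(250 + 100) = 0.429
VSWR = (1 + 0.429)/(1 − 0.429)

VSWR ≈ 2.5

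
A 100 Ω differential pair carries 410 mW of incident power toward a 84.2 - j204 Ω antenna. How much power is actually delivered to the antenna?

P_delivered ≈ 183 mW

|Γ| = |(-15.8 − j204)/(184.2 − j204)| = 0.744
|Γ|² = 0.554
P_refl = |Γ|²·P_inc = 227 mW, P_del = (1 − |Γ|²)·P_inc = 183 mW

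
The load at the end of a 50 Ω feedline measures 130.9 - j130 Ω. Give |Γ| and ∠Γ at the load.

Γ ≈ 0.687 ∠ -22.4°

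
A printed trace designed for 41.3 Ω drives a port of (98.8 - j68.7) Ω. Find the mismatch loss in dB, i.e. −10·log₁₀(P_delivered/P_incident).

Γ = (57.5 − j68.7)/(140.1 − j68.7), |Γ| = 0.574
|Γ|² = 0.33, so P_del/P_inc = 1 − |Γ|² = 0.67
ML = −10·log₁₀(1 − |Γ|²)

mismatch loss ≈ 1.74 dB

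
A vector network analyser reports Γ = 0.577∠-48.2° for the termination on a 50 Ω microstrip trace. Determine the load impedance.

Z_L = Z_0·(1 + Γ)/(1 − Γ) = 50·(1.38 − j0.43)/(0.615 + j0.43)

Z_L ≈ 59.2 − j76.3 Ω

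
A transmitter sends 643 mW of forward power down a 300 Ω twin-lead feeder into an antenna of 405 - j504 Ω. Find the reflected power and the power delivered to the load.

|Γ| = |(105 − j504)/(705 − j504)| = 0.594
|Γ|² = 0.353
P_refl = |Γ|²·P_inc = 227 mW, P_del = (1 − |Γ|²)·P_inc = 416 mW

P_reflected ≈ 227 mW; P_delivered ≈ 416 mW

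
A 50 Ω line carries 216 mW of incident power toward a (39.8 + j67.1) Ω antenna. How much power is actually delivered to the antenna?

P_delivered ≈ 137 mW

|Γ| = |(-10.2 + j67.1)/(89.8 + j67.1)| = 0.605
|Γ|² = 0.367
P_refl = |Γ|²·P_inc = 79.2 mW, P_del = (1 − |Γ|²)·P_inc = 137 mW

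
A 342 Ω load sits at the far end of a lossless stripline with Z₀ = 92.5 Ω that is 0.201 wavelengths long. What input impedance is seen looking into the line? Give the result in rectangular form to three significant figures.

βl = 2π × 0.201 = 72.4°
tan(βl) = tan(72.4°) = 3.14
Z_in = Z_0·(Z_L + jZ_0·tanβl)/(Z_0 + jZ_L·tanβl)
     = 92.5·(342 + j291)/(92.5 + j1080)

Z_in ≈ 27.3 − j27.1 Ω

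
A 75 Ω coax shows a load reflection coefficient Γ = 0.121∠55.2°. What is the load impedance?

Z_L ≈ 84.3 + j17 Ω

Z_L = Z_0·(1 + Γ)/(1 − Γ) = 75·(1.07 + j0.0994)/(0.931 − j0.0994)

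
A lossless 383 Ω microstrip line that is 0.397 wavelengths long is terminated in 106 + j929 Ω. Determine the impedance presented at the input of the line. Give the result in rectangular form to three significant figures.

Z_in ≈ 20.6 + j227 Ω

βl = 2π × 0.397 = 143°
tan(βl) = tan(143°) = -0.756
Z_in = Z_0·(Z_L + jZ_0·tanβl)/(Z_0 + jZ_L·tanβl)
     = 383·(106 + j640)/(1090 − j80.1)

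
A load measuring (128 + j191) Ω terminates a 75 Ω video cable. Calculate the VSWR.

Γ = (Z_L − Z_0)/(Z_L + Z_0) = (53 + j191)/(203 + j191)
|Γ| = 198/279 = 0.711
VSWR = (1 + |Γ|)/(1 − |Γ|) = 1.71/0.289

VSWR ≈ 5.92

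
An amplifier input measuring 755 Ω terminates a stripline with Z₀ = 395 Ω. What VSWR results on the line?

Γ = (755 − 395)/(755 + 395) = 0.313
VSWR = (1 + 0.313)/(1 − 0.313)

VSWR ≈ 1.91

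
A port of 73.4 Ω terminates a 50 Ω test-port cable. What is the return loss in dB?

Γ = (73.4 − 50)/(73.4 + 50) = 0.19
RL = −20·log₁₀|Γ| = −20·log₁₀(0.19)

RL ≈ 14.4 dB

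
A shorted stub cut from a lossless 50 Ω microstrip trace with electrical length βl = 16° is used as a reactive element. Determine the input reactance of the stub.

X_in ≈ 14.3 Ω (inductive)

tan(βl) = 0.287
For a shorted stub, Z_in = jZ_0·tan(βl)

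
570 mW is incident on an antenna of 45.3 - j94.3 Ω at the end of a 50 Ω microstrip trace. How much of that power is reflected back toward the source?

P_reflected ≈ 283 mW

|Γ| = |(-4.7 − j94.3)/(95.3 − j94.3)| = 0.704
|Γ|² = 0.496
P_refl = |Γ|²·P_inc = 283 mW, P_del = (1 − |Γ|²)·P_inc = 287 mW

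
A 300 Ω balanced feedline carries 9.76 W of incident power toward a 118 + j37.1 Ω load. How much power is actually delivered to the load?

P_delivered ≈ 7.85 W

|Γ| = |(-182 + j37.1)/(418 + j37.1)| = 0.443
|Γ|² = 0.196
P_refl = |Γ|²·P_inc = 1.91 W, P_del = (1 − |Γ|²)·P_inc = 7.85 W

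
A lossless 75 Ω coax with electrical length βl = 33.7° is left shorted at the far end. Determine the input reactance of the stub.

X_in ≈ 50 Ω (inductive)

tan(βl) = 0.667
For a shorted stub, Z_in = jZ_0·tan(βl)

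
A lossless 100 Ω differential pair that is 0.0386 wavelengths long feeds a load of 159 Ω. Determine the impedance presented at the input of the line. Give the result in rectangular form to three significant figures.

Z_in ≈ 146 − j32.7 Ω

βl = 2π × 0.0386 = 13.9°
tan(βl) = tan(13.9°) = 0.247
Z_in = Z_0·(Z_L + jZ_0·tanβl)/(Z_0 + jZ_L·tanβl)
     = 100·(159 + j24.7)/(100 + j39.3)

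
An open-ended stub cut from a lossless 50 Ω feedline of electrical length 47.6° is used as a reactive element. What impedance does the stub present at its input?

Z_in ≈ −j45.7 Ω

tan(βl) = 1.1
For an open-ended stub, Z_in = −jZ_0·cot(βl) = −jZ_0/tan(βl)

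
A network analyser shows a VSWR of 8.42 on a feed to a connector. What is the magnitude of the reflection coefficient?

|Γ| = (S − 1)/(S + 1) = (8.42 − 1)/(8.42 + 1) = 7.42/9.42

|Γ| ≈ 0.788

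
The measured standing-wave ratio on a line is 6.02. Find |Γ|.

|Γ| ≈ 0.715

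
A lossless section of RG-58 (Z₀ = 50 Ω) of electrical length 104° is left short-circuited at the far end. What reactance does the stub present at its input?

tan(βl) = -4.01
For a short-circuited stub, Z_in = jZ_0·tan(βl)

X_in ≈ -201 Ω (capacitive)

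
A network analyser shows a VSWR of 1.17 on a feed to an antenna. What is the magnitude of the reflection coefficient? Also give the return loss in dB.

|Γ| ≈ 0.0783; return loss ≈ 22.1 dB

|Γ| = (S − 1)/(S + 1) = (1.17 − 1)/(1.17 + 1) = 0.17/2.17
RL = −20·log₁₀|Γ| = −20·log₁₀(0.0783)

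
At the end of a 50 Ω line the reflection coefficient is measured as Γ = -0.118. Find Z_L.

Z_L = Z_0·(1 + Γ)/(1 − Γ) = 50·(0.882)/(1.12)

Z_L ≈ 39.4 Ω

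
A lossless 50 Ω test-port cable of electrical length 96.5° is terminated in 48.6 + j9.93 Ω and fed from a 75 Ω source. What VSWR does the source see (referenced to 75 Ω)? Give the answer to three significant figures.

tan(βl) = -8.78
Z_in = Z_0·(Z_L + jZ_0·tanβl)/(Z_0 + jZ_L·tanβl) = 47.2 − j9.49 Ω
Γ_s = (Z_in − Z_s)/(Z_in + Z_s) = (-27.8 − j9.49)/(122 − j9.49), |Γ_s| = 0.239
VSWR = (1 + |Γ_s|)/(1 − |Γ_s|)

VSWR ≈ 1.63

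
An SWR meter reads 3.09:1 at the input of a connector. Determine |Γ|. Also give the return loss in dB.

|Γ| ≈ 0.511; return loss ≈ 5.83 dB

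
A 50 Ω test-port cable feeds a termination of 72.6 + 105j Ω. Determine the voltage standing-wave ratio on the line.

VSWR ≈ 4.98

Γ = (Z_L − Z_0)/(Z_L + Z_0) = (22.6 + j105)/(122.6 + j105)
|Γ| = 107/161 = 0.665
VSWR = (1 + |Γ|)/(1 − |Γ|) = 1.67/0.335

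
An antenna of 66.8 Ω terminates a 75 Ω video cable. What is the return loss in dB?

Γ = (66.8 − 75)/(66.8 + 75) = -0.0578
RL = −20·log₁₀|Γ| = −20·log₁₀(0.0578)

RL ≈ 24.8 dB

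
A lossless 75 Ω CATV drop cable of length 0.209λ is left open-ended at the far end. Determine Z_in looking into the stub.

Z_in ≈ −j19.8 Ω

βl = 2π × 0.209 = 75.2°
tan(βl) = 3.8
For an open-ended stub, Z_in = −jZ_0·cot(βl) = −jZ_0/tan(βl)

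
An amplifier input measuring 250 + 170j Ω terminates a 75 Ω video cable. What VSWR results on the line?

Γ = (Z_L − Z_0)/(Z_L + Z_0) = (175 + j170)/(325 + j170)
|Γ| = 244/367 = 0.665
VSWR = (1 + |Γ|)/(1 − |Γ|) = 1.67/0.335

VSWR ≈ 4.97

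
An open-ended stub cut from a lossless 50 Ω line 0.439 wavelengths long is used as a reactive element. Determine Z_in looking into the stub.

βl = 2π × 0.439 = 158°
tan(βl) = -0.403
For an open-ended stub, Z_in = −jZ_0·cot(βl) = −jZ_0/tan(βl)

Z_in ≈ +j124 Ω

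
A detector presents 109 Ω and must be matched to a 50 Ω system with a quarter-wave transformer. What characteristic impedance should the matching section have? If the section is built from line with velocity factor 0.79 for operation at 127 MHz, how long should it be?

Z_qwt = √(Z_0·R_L) = √(50 × 109) = √5450
λ = 0.79·c/f = 1.87 m, so l = λ/4 = 0.467 m

Z_qwt ≈ 73.8 Ω; length ≈ 46.7 cm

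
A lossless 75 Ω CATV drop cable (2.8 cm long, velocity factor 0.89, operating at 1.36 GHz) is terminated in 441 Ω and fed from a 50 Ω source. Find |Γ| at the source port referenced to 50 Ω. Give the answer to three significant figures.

λ = v/f = 0.89·c / 1.36 GHz = 0.196 m
βl = 2π·l/λ = 2π × 0.143 = 51.3°
tan(βl) = 1.25
Z_in = Z_0·(Z_L + jZ_0·tanβl)/(Z_0 + jZ_L·tanβl) = 20.5 − j57.2 Ω
Γ_s = (Z_in − Z_s)/(Z_in + Z_s) = (-29.5 − j57.2)/(70.5 − j57.2), |Γ_s| = 0.709

|Γ| ≈ 0.709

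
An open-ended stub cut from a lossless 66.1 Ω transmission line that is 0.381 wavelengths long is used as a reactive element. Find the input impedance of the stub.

βl = 2π × 0.381 = 137°
tan(βl) = -0.927
For an open-ended stub, Z_in = −jZ_0·cot(βl) = −jZ_0/tan(βl)

Z_in ≈ +j71.3 Ω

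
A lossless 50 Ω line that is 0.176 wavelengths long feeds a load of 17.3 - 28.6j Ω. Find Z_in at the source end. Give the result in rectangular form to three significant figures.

Z_in ≈ 17 + j27.7 Ω

βl = 2π × 0.176 = 63.4°
tan(βl) = tan(63.4°) = 1.99
Z_in = Z_0·(Z_L + jZ_0·tanβl)/(Z_0 + jZ_L·tanβl)
     = 50·(17.3 + j71.1)/(107 + j34.5)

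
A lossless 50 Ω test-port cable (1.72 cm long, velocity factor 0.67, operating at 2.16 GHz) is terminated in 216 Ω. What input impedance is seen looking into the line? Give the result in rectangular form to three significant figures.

λ = v/f = 0.67·c / 2.16 GHz = 0.0931 m
βl = 2π·l/λ = 2π × 0.185 = 66.5°
tan(βl) = tan(66.5°) = 2.3
Z_in = Z_0·(Z_L + jZ_0·tanβl)/(Z_0 + jZ_L·tanβl)
     = 50·(216 + j115)/(50 + j498)

Z_in ≈ 13.6 − j20.3 Ω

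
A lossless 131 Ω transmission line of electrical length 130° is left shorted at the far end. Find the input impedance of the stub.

tan(βl) = -1.19
For a shorted stub, Z_in = jZ_0·tan(βl)

Z_in ≈ −j156 Ω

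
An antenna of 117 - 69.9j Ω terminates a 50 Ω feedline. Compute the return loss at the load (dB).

Γ = (67 − j69.9)/(167 − j69.9), |Γ| = 0.535
RL = −20·log₁₀|Γ| = −20·log₁₀(0.535)

RL ≈ 5.44 dB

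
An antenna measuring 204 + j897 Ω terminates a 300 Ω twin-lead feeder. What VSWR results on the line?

VSWR ≈ 15.2

Γ = (Z_L − Z_0)/(Z_L + Z_0) = (-96 + j897)/(504 + j897)
|Γ| = 902/1030 = 0.877
VSWR = (1 + |Γ|)/(1 − |Γ|) = 1.88/0.123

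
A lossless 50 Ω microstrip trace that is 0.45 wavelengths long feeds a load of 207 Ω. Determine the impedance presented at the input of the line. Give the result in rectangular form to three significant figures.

βl = 2π × 0.45 = 162°
tan(βl) = tan(162°) = -0.325
Z_in = Z_0·(Z_L + jZ_0·tanβl)/(Z_0 + jZ_L·tanβl)
     = 50·(207 − j16.2)/(50 − j67.3)

Z_in ≈ 81.5 + j93.3 Ω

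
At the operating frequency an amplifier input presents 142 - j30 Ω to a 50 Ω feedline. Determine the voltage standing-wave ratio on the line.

Γ = (Z_L − Z_0)/(Z_L + Z_0) = (92 − j30)/(192 − j30)
|Γ| = 96.8/194 = 0.498
VSWR = (1 + |Γ|)/(1 − |Γ|) = 1.5/0.502

VSWR ≈ 2.98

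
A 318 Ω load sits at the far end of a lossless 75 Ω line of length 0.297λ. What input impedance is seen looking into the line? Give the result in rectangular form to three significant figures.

βl = 2π × 0.297 = 107°
tan(βl) = tan(107°) = -3.29
Z_in = Z_0·(Z_L + jZ_0·tanβl)/(Z_0 + jZ_L·tanβl)
     = 75·(318 − j247)/(75 − j1050)

Z_in ≈ 19.2 + j21.4 Ω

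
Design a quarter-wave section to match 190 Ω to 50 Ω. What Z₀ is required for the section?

Z_qwt ≈ 97.5 Ω

Z_qwt = √(Z_0·R_L) = √(50 × 190) = √9500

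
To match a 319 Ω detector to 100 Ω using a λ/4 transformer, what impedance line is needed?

Z_qwt = √(Z_0·R_L) = √(100 × 319) = √31900

Z_qwt ≈ 179 Ω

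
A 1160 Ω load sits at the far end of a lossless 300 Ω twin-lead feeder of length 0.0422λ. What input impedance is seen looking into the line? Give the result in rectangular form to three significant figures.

βl = 2π × 0.0422 = 15.2°
tan(βl) = tan(15.2°) = 0.272
Z_in = Z_0·(Z_L + jZ_0·tanβl)/(Z_0 + jZ_L·tanβl)
     = 300·(1160 + j81.5)/(300 + j315)

Z_in ≈ 592 − j541 Ω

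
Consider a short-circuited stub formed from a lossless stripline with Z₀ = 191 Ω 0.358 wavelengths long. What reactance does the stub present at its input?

X_in ≈ -237 Ω (capacitive)

βl = 2π × 0.358 = 129°
tan(βl) = -1.24
For a short-circuited stub, Z_in = jZ_0·tan(βl)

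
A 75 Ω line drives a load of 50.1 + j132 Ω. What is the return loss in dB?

Γ = (-24.9 + j132)/(125.1 + j132), |Γ| = 0.739
RL = −20·log₁₀|Γ| = −20·log₁₀(0.739)

RL ≈ 2.63 dB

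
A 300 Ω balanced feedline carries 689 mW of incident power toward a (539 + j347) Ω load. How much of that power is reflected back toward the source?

P_reflected ≈ 148 mW

|Γ| = |(239 + j347)/(839 + j347)| = 0.464
|Γ|² = 0.215
P_refl = |Γ|²·P_inc = 148 mW, P_del = (1 − |Γ|²)·P_inc = 541 mW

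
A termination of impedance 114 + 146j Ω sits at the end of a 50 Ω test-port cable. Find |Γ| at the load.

Γ = (Z_L − Z_0)/(Z_L + Z_0) = (64 + j146)/(164 + j146)
|Γ| = 159/220

|Γ| ≈ 0.726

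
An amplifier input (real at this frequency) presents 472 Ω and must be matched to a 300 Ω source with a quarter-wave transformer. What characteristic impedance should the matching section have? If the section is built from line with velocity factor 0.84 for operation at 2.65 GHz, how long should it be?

Z_qwt = √(Z_0·R_L) = √(300 × 472) = √141600
λ = 0.84·c/f = 0.0951 m, so l = λ/4 = 0.0238 m

Z_qwt ≈ 376 Ω; length ≈ 2.38 cm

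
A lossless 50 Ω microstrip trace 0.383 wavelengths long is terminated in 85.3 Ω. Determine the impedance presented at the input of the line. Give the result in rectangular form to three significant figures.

Z_in ≈ 45.9 + j25.6 Ω

βl = 2π × 0.383 = 138°
tan(βl) = tan(138°) = -0.904
Z_in = Z_0·(Z_L + jZ_0·tanβl)/(Z_0 + jZ_L·tanβl)
     = 50·(85.3 − j45.2)/(50 − j77.1)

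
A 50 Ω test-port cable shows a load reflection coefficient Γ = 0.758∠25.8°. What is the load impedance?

Z_L = Z_0·(1 + Γ)/(1 − Γ) = 50·(1.68 + j0.33)/(0.318 − j0.33)

Z_L ≈ 101 + j157 Ω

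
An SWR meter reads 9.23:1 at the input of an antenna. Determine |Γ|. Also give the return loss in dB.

|Γ| = (S − 1)/(S + 1) = (9.23 − 1)/(9.23 + 1) = 8.23/10.2
RL = −20·log₁₀|Γ| = −20·log₁₀(0.804)

|Γ| ≈ 0.804; return loss ≈ 1.89 dB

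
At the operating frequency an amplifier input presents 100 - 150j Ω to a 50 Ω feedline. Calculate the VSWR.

VSWR ≈ 6.85

Γ = (Z_L − Z_0)/(Z_L + Z_0) = (50 − j150)/(150 − j150)
|Γ| = 158/212 = 0.745
VSWR = (1 + |Γ|)/(1 − |Γ|) = 1.75/0.255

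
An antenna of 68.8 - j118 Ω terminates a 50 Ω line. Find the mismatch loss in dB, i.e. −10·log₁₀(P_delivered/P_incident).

Γ = (18.8 − j118)/(118.8 − j118), |Γ| = 0.714
|Γ|² = 0.509, so P_del/P_inc = 1 − |Γ|² = 0.491
ML = −10·log₁₀(1 − |Γ|²)

mismatch loss ≈ 3.09 dB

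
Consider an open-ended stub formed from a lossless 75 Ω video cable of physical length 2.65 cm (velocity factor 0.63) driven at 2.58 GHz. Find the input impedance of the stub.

Z_in ≈ +j63.4 Ω

λ = v/f = 0.63·c / 2.58 GHz = 0.0733 m
βl = 2π·l/λ = 2π × 0.362 = 130°
tan(βl) = -1.18
For an open-ended stub, Z_in = −jZ_0·cot(βl) = −jZ_0/tan(βl)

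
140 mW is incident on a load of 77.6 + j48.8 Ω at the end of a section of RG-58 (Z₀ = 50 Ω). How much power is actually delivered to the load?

P_delivered ≈ 116 mW

|Γ| = |(27.6 + j48.8)/(127.6 + j48.8)| = 0.41
|Γ|² = 0.168
P_refl = |Γ|²·P_inc = 23.6 mW, P_del = (1 − |Γ|²)·P_inc = 116 mW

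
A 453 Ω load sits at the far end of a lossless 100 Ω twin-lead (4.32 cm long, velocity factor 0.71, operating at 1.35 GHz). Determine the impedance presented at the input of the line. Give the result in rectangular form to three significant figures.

Z_in ≈ 22.6 + j14.3 Ω

λ = v/f = 0.71·c / 1.35 GHz = 0.158 m
βl = 2π·l/λ = 2π × 0.274 = 98.6°
tan(βl) = tan(98.6°) = -6.64
Z_in = Z_0·(Z_L + jZ_0·tanβl)/(Z_0 + jZ_L·tanβl)
     = 100·(453 − j664)/(100 − j3010)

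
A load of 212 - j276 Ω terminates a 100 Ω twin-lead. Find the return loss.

RL ≈ 2.91 dB

Γ = (112 − j276)/(312 − j276), |Γ| = 0.715
RL = −20·log₁₀|Γ| = −20·log₁₀(0.715)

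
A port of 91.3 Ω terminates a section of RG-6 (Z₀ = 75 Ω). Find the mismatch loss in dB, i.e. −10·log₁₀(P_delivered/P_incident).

mismatch loss ≈ 0.0419 dB

Γ = (91.3 − 75)/(91.3 + 75) = 0.098
|Γ|² = 0.00961, so P_del/P_inc = 1 − |Γ|² = 0.99
ML = −10·log₁₀(1 − |Γ|²)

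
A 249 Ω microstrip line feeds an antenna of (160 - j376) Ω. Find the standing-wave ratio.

Γ = (Z_L − Z_0)/(Z_L + Z_0) = (-89 − j376)/(409 − j376)
|Γ| = 386/556 = 0.695
VSWR = (1 + |Γ|)/(1 − |Γ|) = 1.7/0.305

VSWR ≈ 5.57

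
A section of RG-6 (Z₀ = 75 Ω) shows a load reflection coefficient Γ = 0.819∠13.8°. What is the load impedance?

Z_L ≈ 308 + j366 Ω

Z_L = Z_0·(1 + Γ)/(1 − Γ) = 75·(1.8 + j0.195)/(0.205 − j0.195)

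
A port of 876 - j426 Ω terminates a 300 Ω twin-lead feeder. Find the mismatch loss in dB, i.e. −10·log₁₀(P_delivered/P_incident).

Γ = (576 − j426)/(1176 − j426), |Γ| = 0.573
|Γ|² = 0.328, so P_del/P_inc = 1 − |Γ|² = 0.672
ML = −10·log₁₀(1 − |Γ|²)

mismatch loss ≈ 1.73 dB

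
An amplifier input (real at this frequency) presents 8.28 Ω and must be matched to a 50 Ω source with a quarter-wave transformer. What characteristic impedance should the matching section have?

Z_qwt = √(Z_0·R_L) = √(50 × 8.28) = √414

Z_qwt ≈ 20.3 Ω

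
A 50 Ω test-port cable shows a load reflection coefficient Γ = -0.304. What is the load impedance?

Z_L = Z_0·(1 + Γ)/(1 − Γ) = 50·(0.696)/(1.3)

Z_L ≈ 26.7 Ω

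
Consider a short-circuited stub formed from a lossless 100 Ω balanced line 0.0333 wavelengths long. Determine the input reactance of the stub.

X_in ≈ 21.2 Ω (inductive)

βl = 2π × 0.0333 = 12°
tan(βl) = 0.212
For a short-circuited stub, Z_in = jZ_0·tan(βl)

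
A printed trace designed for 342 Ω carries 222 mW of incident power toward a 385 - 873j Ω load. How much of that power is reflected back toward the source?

|Γ| = |(43 − j873)/(727 − j873)| = 0.769
|Γ|² = 0.592
P_refl = |Γ|²·P_inc = 131 mW, P_del = (1 − |Γ|²)·P_inc = 90.6 mW

P_reflected ≈ 131 mW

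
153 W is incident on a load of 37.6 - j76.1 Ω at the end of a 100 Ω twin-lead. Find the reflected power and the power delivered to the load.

P_reflected ≈ 59.9 W; P_delivered ≈ 93.1 W

|Γ| = |(-62.4 − j76.1)/(137.6 − j76.1)| = 0.626
|Γ|² = 0.392
P_refl = |Γ|²·P_inc = 59.9 W, P_del = (1 − |Γ|²)·P_inc = 93.1 W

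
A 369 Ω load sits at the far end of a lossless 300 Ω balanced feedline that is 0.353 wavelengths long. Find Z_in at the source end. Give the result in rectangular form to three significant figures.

Z_in ≈ 278 + j55.8 Ω

βl = 2π × 0.353 = 127°
tan(βl) = tan(127°) = -1.32
Z_in = Z_0·(Z_L + jZ_0·tanβl)/(Z_0 + jZ_L·tanβl)
     = 300·(369 − j397)/(300 − j488)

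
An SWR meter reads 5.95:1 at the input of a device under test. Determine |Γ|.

|Γ| ≈ 0.712

|Γ| = (S − 1)/(S + 1) = (5.95 − 1)/(5.95 + 1) = 4.95/6.95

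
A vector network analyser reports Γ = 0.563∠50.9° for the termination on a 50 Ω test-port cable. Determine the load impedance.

Z_L = Z_0·(1 + Γ)/(1 − Γ) = 50·(1.36 + j0.437)/(0.645 − j0.437)

Z_L ≈ 56.3 + j72 Ω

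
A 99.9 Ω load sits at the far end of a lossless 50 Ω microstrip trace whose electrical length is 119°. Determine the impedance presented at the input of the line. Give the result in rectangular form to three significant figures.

Z_in ≈ 30.4 + j19.3 Ω

tan(βl) = tan(119°) = -1.8
Z_in = Z_0·(Z_L + jZ_0·tanβl)/(Z_0 + jZ_L·tanβl)
     = 50·(99.9 − j90.2)/(50 − j180)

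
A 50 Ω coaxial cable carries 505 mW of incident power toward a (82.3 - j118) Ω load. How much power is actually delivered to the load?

P_delivered ≈ 264 mW

|Γ| = |(32.3 − j118)/(132.3 − j118)| = 0.69
|Γ|² = 0.476
P_refl = |Γ|²·P_inc = 241 mW, P_del = (1 − |Γ|²)·P_inc = 264 mW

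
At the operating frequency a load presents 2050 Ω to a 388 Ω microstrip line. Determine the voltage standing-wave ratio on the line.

VSWR ≈ 5.28

Γ = (2050 − 388)/(2050 + 388) = 0.682
VSWR = (1 + 0.682)/(1 − 0.682)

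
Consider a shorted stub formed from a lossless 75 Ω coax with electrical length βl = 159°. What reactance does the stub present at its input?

tan(βl) = -0.384
For a shorted stub, Z_in = jZ_0·tan(βl)

X_in ≈ -28.8 Ω (capacitive)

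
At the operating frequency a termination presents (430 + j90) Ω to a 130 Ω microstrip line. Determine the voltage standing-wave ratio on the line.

Γ = (Z_L − Z_0)/(Z_L + Z_0) = (300 + j90)/(560 + j90)
|Γ| = 313/567 = 0.552
VSWR = (1 + |Γ|)/(1 − |Γ|) = 1.55/0.448

VSWR ≈ 3.47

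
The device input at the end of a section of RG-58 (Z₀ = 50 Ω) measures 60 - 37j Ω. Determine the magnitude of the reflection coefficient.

Γ = (Z_L − Z_0)/(Z_L + Z_0) = (10 − j37)/(110 − j37)
|Γ| = 38.3/116

|Γ| ≈ 0.33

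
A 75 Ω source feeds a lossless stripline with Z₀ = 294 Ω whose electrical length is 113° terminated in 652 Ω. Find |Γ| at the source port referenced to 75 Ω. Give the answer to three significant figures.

|Γ| ≈ 0.498

tan(βl) = -2.36
Z_in = Z_0·(Z_L + jZ_0·tanβl)/(Z_0 + jZ_L·tanβl) = 151 + j95.9 Ω
Γ_s = (Z_in − Z_s)/(Z_in + Z_s) = (75.9 + j95.9)/(226 + j95.9), |Γ_s| = 0.498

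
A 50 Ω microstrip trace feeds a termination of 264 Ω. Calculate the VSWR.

For a purely resistive load, VSWR = R_L/Z_0 or Z_0/R_L (whichever > 1) = 264/50

VSWR ≈ 5.28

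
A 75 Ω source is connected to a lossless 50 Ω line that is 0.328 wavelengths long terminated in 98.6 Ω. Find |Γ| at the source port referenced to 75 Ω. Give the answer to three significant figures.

|Γ| ≈ 0.452

βl = 2π × 0.328 = 118°
tan(βl) = -1.87
Z_in = Z_0·(Z_L + jZ_0·tanβl)/(Z_0 + jZ_L·tanβl) = 30.4 + j18.5 Ω
Γ_s = (Z_in − Z_s)/(Z_in + Z_s) = (-44.6 + j18.5)/(105 + j18.5), |Γ_s| = 0.452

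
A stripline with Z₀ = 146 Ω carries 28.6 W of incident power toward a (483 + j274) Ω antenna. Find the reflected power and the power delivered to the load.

|Γ| = |(337 + j274)/(629 + j274)| = 0.633
|Γ|² = 0.401
P_refl = |Γ|²·P_inc = 11.5 W, P_del = (1 − |Γ|²)·P_inc = 17.1 W

P_reflected ≈ 11.5 W; P_delivered ≈ 17.1 W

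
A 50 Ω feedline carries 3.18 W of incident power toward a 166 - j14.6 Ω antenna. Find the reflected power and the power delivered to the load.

P_reflected ≈ 0.927 W; P_delivered ≈ 2.25 W

|Γ| = |(116 − j14.6)/(216 − j14.6)| = 0.54
|Γ|² = 0.292
P_refl = |Γ|²·P_inc = 0.927 W, P_del = (1 − |Γ|²)·P_inc = 2.25 W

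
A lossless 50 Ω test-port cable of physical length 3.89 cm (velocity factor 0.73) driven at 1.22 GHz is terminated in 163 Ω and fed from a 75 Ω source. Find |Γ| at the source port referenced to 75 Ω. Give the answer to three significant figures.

|Γ| ≈ 0.654

λ = v/f = 0.73·c / 1.22 GHz = 0.18 m
βl = 2π·l/λ = 2π × 0.217 = 78°
tan(βl) = 4.71
Z_in = Z_0·(Z_L + jZ_0·tanβl)/(Z_0 + jZ_L·tanβl) = 16 − j9.58 Ω
Γ_s = (Z_in − Z_s)/(Z_in + Z_s) = (-59 − j9.58)/(91 − j9.58), |Γ_s| = 0.654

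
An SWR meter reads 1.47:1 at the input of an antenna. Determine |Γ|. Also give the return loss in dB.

|Γ| ≈ 0.19; return loss ≈ 14.4 dB

|Γ| = (S − 1)/(S + 1) = (1.47 − 1)/(1.47 + 1) = 0.47/2.47
RL = −20·log₁₀|Γ| = −20·log₁₀(0.19)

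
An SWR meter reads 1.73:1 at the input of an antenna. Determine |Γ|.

|Γ| = (S − 1)/(S + 1) = (1.73 − 1)/(1.73 + 1) = 0.73/2.73

|Γ| ≈ 0.267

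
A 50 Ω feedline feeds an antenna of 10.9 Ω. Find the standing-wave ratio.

For a purely resistive load, VSWR = R_L/Z_0 or Z_0/R_L (whichever > 1) = 50/10.9

VSWR ≈ 4.59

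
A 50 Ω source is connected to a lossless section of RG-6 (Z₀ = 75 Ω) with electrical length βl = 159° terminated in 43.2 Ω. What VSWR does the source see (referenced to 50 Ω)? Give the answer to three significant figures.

VSWR ≈ 1.46

tan(βl) = -0.384
Z_in = Z_0·(Z_L + jZ_0·tanβl)/(Z_0 + jZ_L·tanβl) = 47.3 − j18.3 Ω
Γ_s = (Z_in − Z_s)/(Z_in + Z_s) = (-2.74 − j18.3)/(97.3 − j18.3), |Γ_s| = 0.187
VSWR = (1 + |Γ_s|)/(1 − |Γ_s|)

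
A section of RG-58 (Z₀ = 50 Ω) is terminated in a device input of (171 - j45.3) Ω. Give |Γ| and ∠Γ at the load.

Γ = (Z_L − Z_0)/(Z_L + Z_0) = (121 − j45.3)/(221 − j45.3)
|Γ| = 129/226 = 0.573

Γ ≈ 0.573 ∠ -8.94°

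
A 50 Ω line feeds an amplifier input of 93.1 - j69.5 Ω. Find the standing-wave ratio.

Γ = (Z_L − Z_0)/(Z_L + Z_0) = (43.1 − j69.5)/(143.1 − j69.5)
|Γ| = 81.8/159 = 0.514
VSWR = (1 + |Γ|)/(1 − |Γ|) = 1.51/0.486

VSWR ≈ 3.12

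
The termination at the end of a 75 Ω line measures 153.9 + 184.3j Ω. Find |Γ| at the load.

|Γ| ≈ 0.682

Γ = (Z_L − Z_0)/(Z_L + Z_0) = (78.9 + j184.3)/(228.9 + j184.3)
|Γ| = 200/294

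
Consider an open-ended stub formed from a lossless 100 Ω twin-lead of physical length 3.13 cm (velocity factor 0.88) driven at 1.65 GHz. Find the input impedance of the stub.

Z_in ≈ −j35.6 Ω

λ = v/f = 0.88·c / 1.65 GHz = 0.16 m
βl = 2π·l/λ = 2π × 0.196 = 70.4°
tan(βl) = 2.81
For an open-ended stub, Z_in = −jZ_0·cot(βl) = −jZ_0/tan(βl)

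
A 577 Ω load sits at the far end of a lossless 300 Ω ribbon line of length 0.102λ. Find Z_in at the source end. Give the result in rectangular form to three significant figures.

Z_in ≈ 294 − j198 Ω

βl = 2π × 0.102 = 36.7°
tan(βl) = tan(36.7°) = 0.746
Z_in = Z_0·(Z_L + jZ_0·tanβl)/(Z_0 + jZ_L·tanβl)
     = 300·(577 + j224)/(300 + j430)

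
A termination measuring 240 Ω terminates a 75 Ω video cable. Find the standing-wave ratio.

VSWR ≈ 3.2

Γ = (240 − 75)/(240 + 75) = 0.524
VSWR = (1 + 0.524)/(1 − 0.524)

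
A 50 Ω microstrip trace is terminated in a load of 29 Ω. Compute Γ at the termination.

Γ = -0.266

Γ = (Z_L − Z_0)/(Z_L + Z_0) = (29 − 50)/(29 + 50) = -21/79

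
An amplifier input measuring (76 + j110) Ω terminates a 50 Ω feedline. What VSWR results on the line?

Γ = (Z_L − Z_0)/(Z_L + Z_0) = (26 + j110)/(126 + j110)
|Γ| = 113/167 = 0.676
VSWR = (1 + |Γ|)/(1 − |Γ|) = 1.68/0.324

VSWR ≈ 5.17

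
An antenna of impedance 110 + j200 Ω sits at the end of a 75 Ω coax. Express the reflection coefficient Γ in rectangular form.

Γ = (Z_L − Z_0)/(Z_L + Z_0) = (35 + j200)/(185 + j200)

Γ ≈ 0.626 + j0.404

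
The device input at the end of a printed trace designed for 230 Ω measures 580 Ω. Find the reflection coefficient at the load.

Γ = 0.432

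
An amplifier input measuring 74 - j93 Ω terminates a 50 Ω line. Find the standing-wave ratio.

Γ = (Z_L − Z_0)/(Z_L + Z_0) = (24 − j93)/(124 − j93)
|Γ| = 96/155 = 0.62
VSWR = (1 + |Γ|)/(1 − |Γ|) = 1.62/0.38

VSWR ≈ 4.26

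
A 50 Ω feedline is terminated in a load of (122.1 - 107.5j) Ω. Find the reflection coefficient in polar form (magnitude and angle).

Γ ≈ 0.638 ∠ -24.2°

Γ = (Z_L − Z_0)/(Z_L + Z_0) = (72.1 − j107.5)/(172.1 − j107.5)
|Γ| = 129/203 = 0.638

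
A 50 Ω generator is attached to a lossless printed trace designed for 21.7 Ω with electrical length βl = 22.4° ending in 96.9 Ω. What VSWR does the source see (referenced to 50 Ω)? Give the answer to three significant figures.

VSWR ≈ 3.3

tan(βl) = 0.412
Z_in = Z_0·(Z_L + jZ_0·tanβl)/(Z_0 + jZ_L·tanβl) = 25.8 − j38.6 Ω
Γ_s = (Z_in − Z_s)/(Z_in + Z_s) = (-24.2 − j38.6)/(75.8 − j38.6), |Γ_s| = 0.535
VSWR = (1 + |Γ_s|)/(1 − |Γ_s|)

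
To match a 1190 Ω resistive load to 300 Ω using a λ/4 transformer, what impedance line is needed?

Z_qwt ≈ 597 Ω

Z_qwt = √(Z_0·R_L) = √(300 × 1190) = √357000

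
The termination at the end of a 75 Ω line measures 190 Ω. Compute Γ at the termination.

Γ = 0.434

Γ = (Z_L − Z_0)/(Z_L + Z_0) = (190 − 75)/(190 + 75) = 115/265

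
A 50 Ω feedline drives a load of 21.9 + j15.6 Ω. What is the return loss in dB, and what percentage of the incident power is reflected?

RL ≈ 7.19 dB; 19.1% of incident power reflected

Γ = (-28.1 + j15.6)/(71.9 + j15.6), |Γ| = 0.437
RL = −20·log₁₀(0.437) = 7.19 dB
P_refl/P_inc = |Γ|² = 0.191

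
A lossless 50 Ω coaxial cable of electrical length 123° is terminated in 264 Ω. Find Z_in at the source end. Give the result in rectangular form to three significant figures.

Z_in ≈ 13.3 + j30.8 Ω

tan(βl) = tan(123°) = -1.54
Z_in = Z_0·(Z_L + jZ_0·tanβl)/(Z_0 + jZ_L·tanβl)
     = 50·(264 − j77)/(50 − j407)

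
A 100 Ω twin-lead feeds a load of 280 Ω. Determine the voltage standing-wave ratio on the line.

VSWR ≈ 2.8

Γ = (280 − 100)/(280 + 100) = 0.474
VSWR = (1 + 0.474)/(1 − 0.474)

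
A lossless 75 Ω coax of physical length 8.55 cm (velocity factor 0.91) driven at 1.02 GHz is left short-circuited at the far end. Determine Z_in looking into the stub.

λ = v/f = 0.91·c / 1.02 GHz = 0.268 m
βl = 2π·l/λ = 2π × 0.319 = 115°
tan(βl) = -2.14
For a short-circuited stub, Z_in = jZ_0·tan(βl)

Z_in ≈ −j161 Ω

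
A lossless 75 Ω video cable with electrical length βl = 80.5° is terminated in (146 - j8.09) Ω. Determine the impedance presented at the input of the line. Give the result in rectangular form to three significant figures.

tan(βl) = tan(80.5°) = 5.98
Z_in = Z_0·(Z_L + jZ_0·tanβl)/(Z_0 + jZ_L·tanβl)
     = 75·(146 + j440)/(123 + j872)

Z_in ≈ 38.8 − j7.06 Ω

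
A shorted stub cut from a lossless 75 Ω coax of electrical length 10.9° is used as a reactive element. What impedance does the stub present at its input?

Z_in ≈ +j14.4 Ω

tan(βl) = 0.193
For a shorted stub, Z_in = jZ_0·tan(βl)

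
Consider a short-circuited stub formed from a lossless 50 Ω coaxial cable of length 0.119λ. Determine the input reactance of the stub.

βl = 2π × 0.119 = 42.8°
tan(βl) = 0.927
For a short-circuited stub, Z_in = jZ_0·tan(βl)

X_in ≈ 46.4 Ω (inductive)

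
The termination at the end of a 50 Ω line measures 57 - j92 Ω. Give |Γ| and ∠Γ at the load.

Γ = (Z_L − Z_0)/(Z_L + Z_0) = (7 − j92)/(107 − j92)
|Γ| = 92.3/141 = 0.654

Γ ≈ 0.654 ∠ -45°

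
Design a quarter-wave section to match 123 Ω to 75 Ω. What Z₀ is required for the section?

Z_qwt ≈ 96 Ω

Z_qwt = √(Z_0·R_L) = √(75 × 123) = √9225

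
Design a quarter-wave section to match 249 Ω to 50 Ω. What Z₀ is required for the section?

Z_qwt = √(Z_0·R_L) = √(50 × 249) = √12450

Z_qwt ≈ 112 Ω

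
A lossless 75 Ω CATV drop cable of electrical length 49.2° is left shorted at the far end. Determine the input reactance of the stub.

X_in ≈ 86.9 Ω (inductive)

tan(βl) = 1.16
For a shorted stub, Z_in = jZ_0·tan(βl)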